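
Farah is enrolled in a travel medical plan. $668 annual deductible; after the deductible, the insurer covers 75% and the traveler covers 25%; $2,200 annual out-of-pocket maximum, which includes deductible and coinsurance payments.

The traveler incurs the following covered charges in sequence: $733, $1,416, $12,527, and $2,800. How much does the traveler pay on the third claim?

Bill 1, $733: $668 to deductible, leaving $65; 25% of $65 = $16.25. Traveler owes $684.25 (running OOP $684.25).
Bill 2, $1,416: 25% coinsurance on $1,416 = $354. Traveler pays $354; OOP now $1,038.25.
Bill 3, $12,527: deductible already satisfied, so traveler's share is 25% × $12,527 = $3,131.75. OOP would hit $4,170 > $2,200, so the cap limits the traveler to $2,200 − $1,038.25 = $1,161.75.

$1,161.75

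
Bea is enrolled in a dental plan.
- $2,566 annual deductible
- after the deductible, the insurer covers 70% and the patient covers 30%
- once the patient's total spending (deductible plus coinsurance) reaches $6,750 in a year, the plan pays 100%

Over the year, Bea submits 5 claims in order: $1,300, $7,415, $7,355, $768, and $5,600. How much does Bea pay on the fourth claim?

#1 ($1,300): entire amount goes to the deductible. Cost to patient: $1,300. OOP to date $1,300.
#2 ($7,415): $1,266 finishes the deductible; $6,149 goes to coinsurance; 30% of $6,149 = $1,844.70. Cost to patient: $3,110.70. OOP to date $4,410.70.
#3 ($7,355): deductible met; 30% of $7,355 = $2,206.50. Patient owes $2,206.50 (running OOP $6,617.20).
#4 ($768): 30% coinsurance on $768 = $230.40. That would push OOP to $6,847.60, over the $6,750 cap, so patient pays $6,750 − $6,617.20 = $132.80.

$132.80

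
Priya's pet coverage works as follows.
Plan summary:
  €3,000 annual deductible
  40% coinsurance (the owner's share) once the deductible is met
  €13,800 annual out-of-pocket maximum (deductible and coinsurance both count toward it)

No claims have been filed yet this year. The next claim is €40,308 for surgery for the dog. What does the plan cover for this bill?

€26,508

Deductible not yet touched, so the first €3,000 of the bill goes to the deductible.
The remaining €37,308 (= €40,308 − €3,000) moves to coinsurance.
Coinsurance: €37,308 × 40% = €14,923.20.
That puts the owner's cost at €3,000 + €14,923.20 = €17,923.20 before any cap.
That would bring total out-of-pocket to €17,923.20, past the €13,800 cap. The owner is capped at €13,800 − €0 = €13,800 on this claim.
The insurer covers the remainder: €40,308 − €13,800 = €26,508.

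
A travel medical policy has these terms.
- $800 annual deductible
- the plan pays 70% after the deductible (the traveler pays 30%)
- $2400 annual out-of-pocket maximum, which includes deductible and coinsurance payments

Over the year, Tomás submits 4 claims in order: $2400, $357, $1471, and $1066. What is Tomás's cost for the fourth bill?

$319.80

Claim 1 — $2400: $800 finishes the deductible; $1600 goes to coinsurance; traveler's 30% is $480. Cost to traveler: $1280. OOP to date $1280.
Claim 2 — $357: deductible already satisfied, so traveler's share is 30% × $357 = $107.10. Traveler owes $107.10 (running OOP $1387.10).
Claim 3 — $1471: deductible already satisfied, so traveler's share is 30% × $1471 = $441.30. Traveler pays $441.30; OOP now $1828.40.
Claim 4 — $1066: deductible met; 30% of $1066 = $319.80. Cost to traveler: $319.80. OOP to date $2148.20.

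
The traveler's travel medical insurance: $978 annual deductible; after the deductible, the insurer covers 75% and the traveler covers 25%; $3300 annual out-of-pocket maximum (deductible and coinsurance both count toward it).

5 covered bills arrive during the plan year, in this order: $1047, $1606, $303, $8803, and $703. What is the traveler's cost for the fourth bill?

#1 ($1047): $978 finishes the deductible; $69 goes to coinsurance; traveler's 25% is $17.25. Traveler pays $995.25; OOP now $995.25.
#2 ($1606): deductible met; 25% of $1606 = $401.50. Traveler pays $401.50; OOP now $1396.75.
#3 ($303): deductible met; 25% of $303 = $75.75. Traveler owes $75.75 (running OOP $1472.50).
#4 ($8803): deductible already satisfied, so traveler's share is 25% × $8803 = $2200.75. OOP would hit $3673.25 > $3300, so the cap limits the traveler to $3300 − $1472.50 = $1827.50.

$1827.50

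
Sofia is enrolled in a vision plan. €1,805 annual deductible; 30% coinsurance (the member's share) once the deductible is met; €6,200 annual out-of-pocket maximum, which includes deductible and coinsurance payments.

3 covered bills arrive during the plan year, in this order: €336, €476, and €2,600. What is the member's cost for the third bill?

€1,475.10

Claim 1 (€336): all of it applies to the deductible. Member owes €336 (running OOP €336).
Claim 2 (€476): entire amount goes to the deductible. Cost to member: €476. OOP to date €812.
Claim 3 (€2,600): deductible takes €993, €1,607 remains; 30% of €1,607 = €482.10. Member owes €1,475.10 (running OOP €2,287.10).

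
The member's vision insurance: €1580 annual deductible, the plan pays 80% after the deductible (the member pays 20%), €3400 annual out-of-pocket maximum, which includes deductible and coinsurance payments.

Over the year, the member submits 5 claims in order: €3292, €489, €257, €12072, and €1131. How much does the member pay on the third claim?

€51.40

Bill 1, €3292: €1580 finishes the deductible; €1712 goes to coinsurance; coinsurance €1712 × 20% = €342.40. Member pays €1922.40; OOP now €1922.40.
Bill 2, €489: deductible met; 20% of €489 = €97.80. Member owes €97.80 (running OOP €2020.20).
Bill 3, €257: deductible met; 20% of €257 = €51.40. Member owes €51.40 (running OOP €2071.60).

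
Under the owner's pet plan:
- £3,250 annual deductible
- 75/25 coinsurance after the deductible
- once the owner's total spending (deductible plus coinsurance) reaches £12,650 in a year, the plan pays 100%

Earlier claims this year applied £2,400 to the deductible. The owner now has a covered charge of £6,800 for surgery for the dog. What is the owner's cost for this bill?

Deductible still to meet: £3,250 − £2,400 = £850.
The remaining £5,950 (= £6,800 − £850) moves to coinsurance.
Owner's 25% share of £5,950 is £1,487.50.
That puts the owner's cost at £850 + £1,487.50 = £2,337.50 before any cap.
Cumulative spending £2,400 + £2,337.50 = £4,737.50 stays under the £12,650 maximum.

£2,337.50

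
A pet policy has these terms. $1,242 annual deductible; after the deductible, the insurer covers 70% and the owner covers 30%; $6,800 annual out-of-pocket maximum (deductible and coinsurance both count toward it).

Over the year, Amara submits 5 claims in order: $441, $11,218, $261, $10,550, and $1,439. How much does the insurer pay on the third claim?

Claim 1 — $441: all of it applies to the deductible. Owner owes $441 (running OOP $441). Plan pays $441 − $441 = $0.
Claim 2 — $11,218: $801 to deductible, leaving $10,417; owner's 30% is $3,125.10. Owner owes $3,926.10 (running OOP $4,367.10). Insurer: $11,218 − $3,926.10 = $7,291.90.
Claim 3 — $261: deductible met; 30% of $261 = $78.30. Cost to owner: $78.30. OOP to date $4,445.40. Insurer: $261 − $78.30 = $182.70.

$182.70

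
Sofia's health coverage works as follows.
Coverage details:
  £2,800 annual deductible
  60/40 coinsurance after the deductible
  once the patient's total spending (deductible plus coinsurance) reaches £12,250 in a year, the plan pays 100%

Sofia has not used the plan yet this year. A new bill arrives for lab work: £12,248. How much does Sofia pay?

The full £2,800 deductible is still open; £2,800 of this bill applies to it.
The remaining £9,448 (= £12,248 − £2,800) moves to coinsurance.
Patient's 40% share of £9,448 is £3,779.20.
That puts the patient's cost at £2,800 + £3,779.20 = £6,579.20 before any cap.
Total out-of-pocket so far would be £0 + £6,579.20 = £6,579.20, below the £12,250 cap — no reduction.

£6,579.20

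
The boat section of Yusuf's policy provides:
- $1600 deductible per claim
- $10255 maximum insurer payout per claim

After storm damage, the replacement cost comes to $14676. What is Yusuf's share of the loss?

$4421

Less the $1600 deductible: $14676 − $1600 = $13076.
$13076 exceeds the $10255 limit, so the insurer pays the limit: $10255.
Out of pocket: $14676 − $10255 = $4421.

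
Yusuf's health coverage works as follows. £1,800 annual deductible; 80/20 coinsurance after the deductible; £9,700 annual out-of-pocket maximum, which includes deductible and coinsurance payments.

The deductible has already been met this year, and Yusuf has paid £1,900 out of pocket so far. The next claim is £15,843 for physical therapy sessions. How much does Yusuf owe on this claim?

£3,168.60

With the deductible met, the entire £15,843 is subject to coinsurance.
Coinsurance: £15,843 × 20% = £3,168.60.
Total out-of-pocket so far would be £1,900 + £3,168.60 = £5,068.60, below the £9,700 cap — no reduction.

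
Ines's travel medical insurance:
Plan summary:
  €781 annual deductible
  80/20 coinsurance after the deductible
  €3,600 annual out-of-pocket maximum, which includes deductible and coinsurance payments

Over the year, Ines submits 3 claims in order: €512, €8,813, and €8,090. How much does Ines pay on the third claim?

Bill 1, €512: fully absorbed by the deductible. Traveler pays €512; OOP now €512.
Bill 2, €8,813: deductible takes €269, €8,544 remains; traveler's 20% is €1,708.80. Traveler owes €1,977.80 (running OOP €2,489.80).
Bill 3, €8,090: 20% coinsurance on €8,090 = €1,618. Adding that to €2,489.80 gives €4,107.80, past the €3,600 cap; traveler pays only €3,600 − €2,489.80 = €1,110.20.

€1,110.20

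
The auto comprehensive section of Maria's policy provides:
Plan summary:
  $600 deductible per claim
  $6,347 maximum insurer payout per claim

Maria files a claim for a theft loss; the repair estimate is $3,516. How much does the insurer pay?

Subtract the deductible: $3,516 − $600 = $2,916.
That's under the $6,347 cap, so the insurer reimburses the full $2,916.

$2,916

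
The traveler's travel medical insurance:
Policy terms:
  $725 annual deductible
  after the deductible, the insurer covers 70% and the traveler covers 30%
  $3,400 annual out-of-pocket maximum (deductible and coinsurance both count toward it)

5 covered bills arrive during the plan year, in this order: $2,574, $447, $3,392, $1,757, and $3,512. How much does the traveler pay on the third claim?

#1 ($2,574): $725 finishes the deductible; $1,849 goes to coinsurance; coinsurance $1,849 × 30% = $554.70. Cost to traveler: $1,279.70. OOP to date $1,279.70.
#2 ($447): deductible met; 30% of $447 = $134.10. Traveler owes $134.10 (running OOP $1,413.80).
#3 ($3,392): deductible met; 30% of $3,392 = $1,017.60. Traveler pays $1,017.60; OOP now $2,431.40.

$1,017.60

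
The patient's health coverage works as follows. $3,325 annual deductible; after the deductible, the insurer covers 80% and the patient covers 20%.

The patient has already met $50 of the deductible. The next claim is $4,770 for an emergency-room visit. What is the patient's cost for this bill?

Remaining deductible: $3,325 − $50 = $3,275.
That leaves $4,770 − $3,275 = $1,495 for coinsurance.
Patient's 20% share of $1,495 is $299.
So the patient owes $3,275 + $299 = $3,574.

$3,574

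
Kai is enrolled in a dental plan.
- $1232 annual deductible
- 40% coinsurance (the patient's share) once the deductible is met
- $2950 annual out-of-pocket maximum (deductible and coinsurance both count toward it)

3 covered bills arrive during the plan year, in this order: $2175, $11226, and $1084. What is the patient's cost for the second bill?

$1340.80

Bill 1, $2175: $1232 to deductible, leaving $943; coinsurance $943 × 40% = $377.20. Patient owes $1609.20 (running OOP $1609.20).
Bill 2, $11226: deductible met; 40% of $11226 = $4490.40. OOP would hit $6099.60 > $2950, so the cap limits the patient to $2950 − $1609.20 = $1340.80.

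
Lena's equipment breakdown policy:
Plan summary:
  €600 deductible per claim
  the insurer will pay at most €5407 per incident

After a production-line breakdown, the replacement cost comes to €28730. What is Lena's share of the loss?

Subtract the deductible: €28730 − €600 = €28130.
Since €28130 > €5407, the payout is capped at €5407.
Out of pocket: €28730 − €5407 = €23323.

€23323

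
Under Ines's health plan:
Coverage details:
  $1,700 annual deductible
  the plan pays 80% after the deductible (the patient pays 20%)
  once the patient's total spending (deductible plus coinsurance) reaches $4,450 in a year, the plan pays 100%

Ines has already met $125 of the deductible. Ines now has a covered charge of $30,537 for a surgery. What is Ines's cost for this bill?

$4,325

$125 of the $1,700 deductible is already met, leaving $1,575.
That leaves $30,537 − $1,575 = $28,962 for coinsurance.
Patient's 20% share of $28,962 is $5,792.40.
Patient responsibility before any cap: $1,575 + $5,792.40 = $7,367.40.
Year-to-date out-of-pocket would reach $125 + $7,367.40 = $7,492.40, above the $4,450 maximum, so the patient pays only $4,450 − $125 = $4,325.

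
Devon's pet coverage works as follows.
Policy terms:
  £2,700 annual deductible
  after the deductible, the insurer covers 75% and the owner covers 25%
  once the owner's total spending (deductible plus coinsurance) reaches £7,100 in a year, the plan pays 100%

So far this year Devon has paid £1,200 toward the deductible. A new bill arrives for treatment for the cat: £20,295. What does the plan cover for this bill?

Remaining deductible: £2,700 − £1,200 = £1,500.
After the £1,500 deductible portion, £20,295 − £1,500 = £18,795 is subject to coinsurance.
25% of £18,795 = £4,698.75 falls to the owner.
That puts the owner's cost at £1,500 + £4,698.75 = £6,198.75 before any cap.
Adding £6,198.75 to the £1,200 already spent would give £7,398.75, which exceeds the £7,100 cap; the owner pays just £7,100 − £1,200 = £5,900.
Insurer pays the balance: £20,295 − £5,900 = £14,395.

£14,395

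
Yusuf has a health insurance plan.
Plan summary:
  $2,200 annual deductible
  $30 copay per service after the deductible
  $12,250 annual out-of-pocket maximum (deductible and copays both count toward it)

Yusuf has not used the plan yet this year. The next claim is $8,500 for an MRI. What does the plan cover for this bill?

$6,270

The full $2,200 deductible is still open; $2,200 of this bill applies to it.
That leaves $8,500 − $2,200 = $6,300 for the copay.
Copay on this service: $30.
So the patient owes $2,200 + $30 = $2,230 before any cap.
Cumulative spending $0 + $2,230 = $2,230 stays under the $12,250 maximum.
The insurer covers the remainder: $8,500 − $2,230 = $6,270.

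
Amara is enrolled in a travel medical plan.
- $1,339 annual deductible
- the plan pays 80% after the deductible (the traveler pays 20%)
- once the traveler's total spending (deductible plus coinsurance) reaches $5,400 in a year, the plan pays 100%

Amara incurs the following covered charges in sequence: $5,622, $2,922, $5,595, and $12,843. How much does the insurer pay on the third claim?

Claim 1 ($5,622): deductible takes $1,339, $4,283 remains; 20% of $4,283 = $856.60. Traveler pays $2,195.60; OOP now $2,195.60. Plan pays $5,622 − $2,195.60 = $3,426.40.
Claim 2 ($2,922): deductible met; 20% of $2,922 = $584.40. Traveler pays $584.40; OOP now $2,780. Plan pays $2,922 − $584.40 = $2,337.60.
Claim 3 ($5,595): deductible already satisfied, so traveler's share is 20% × $5,595 = $1,119. Traveler pays $1,119; OOP now $3,899. Insurer: $5,595 − $1,119 = $4,476.

$4,476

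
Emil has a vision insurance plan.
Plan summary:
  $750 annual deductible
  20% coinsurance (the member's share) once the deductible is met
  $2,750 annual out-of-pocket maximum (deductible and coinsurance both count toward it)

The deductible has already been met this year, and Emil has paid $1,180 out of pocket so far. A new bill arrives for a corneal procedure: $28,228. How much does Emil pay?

With the deductible met, the entire $28,228 is subject to coinsurance.
20% of $28,228 = $5,645.60 falls to the member.
Year-to-date out-of-pocket would reach $1,180 + $5,645.60 = $6,825.60, above the $2,750 maximum, so the member pays only $2,750 − $1,180 = $1,570.

$1,570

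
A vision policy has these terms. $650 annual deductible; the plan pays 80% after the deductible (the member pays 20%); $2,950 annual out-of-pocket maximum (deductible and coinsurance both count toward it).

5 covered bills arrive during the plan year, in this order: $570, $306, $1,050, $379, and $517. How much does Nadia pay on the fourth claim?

$75.80

Claim 1 — $570: all of it applies to the deductible. Cost to member: $570. OOP to date $570.
Claim 2 — $306: $80 to deductible, leaving $226; 20% of $226 = $45.20. Member pays $125.20; OOP now $695.20.
Claim 3 — $1,050: deductible already satisfied, so member's share is 20% × $1,050 = $210. Member owes $210 (running OOP $905.20).
Claim 4 — $379: deductible already satisfied, so member's share is 20% × $379 = $75.80. Member pays $75.80; OOP now $981.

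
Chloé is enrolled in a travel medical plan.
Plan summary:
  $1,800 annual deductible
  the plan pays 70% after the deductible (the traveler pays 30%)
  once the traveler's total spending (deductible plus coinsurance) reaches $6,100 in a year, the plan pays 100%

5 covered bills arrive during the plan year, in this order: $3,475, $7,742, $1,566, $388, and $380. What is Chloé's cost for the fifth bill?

$114

Claim 1 ($3,475): deductible takes $1,800, $1,675 remains; traveler's 30% is $502.50. Traveler owes $2,302.50 (running OOP $2,302.50).
Claim 2 ($7,742): deductible met; 30% of $7,742 = $2,322.60. Traveler owes $2,322.60 (running OOP $4,625.10).
Claim 3 ($1,566): deductible already satisfied, so traveler's share is 30% × $1,566 = $469.80. Traveler pays $469.80; OOP now $5,094.90.
Claim 4 ($388): 30% coinsurance on $388 = $116.40. Cost to traveler: $116.40. OOP to date $5,211.30.
Claim 5 ($380): 30% coinsurance on $380 = $114. Cost to traveler: $114. OOP to date $5,325.30.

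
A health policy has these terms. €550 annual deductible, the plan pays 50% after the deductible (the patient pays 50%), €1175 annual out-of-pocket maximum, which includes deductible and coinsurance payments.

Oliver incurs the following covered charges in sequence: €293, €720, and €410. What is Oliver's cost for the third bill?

Claim 1 — €293: fully absorbed by the deductible. Cost to patient: €293. OOP to date €293.
Claim 2 — €720: deductible takes €257, €463 remains; coinsurance €463 × 50% = €231.50. Cost to patient: €488.50. OOP to date €781.50.
Claim 3 — €410: 50% coinsurance on €410 = €205. Cost to patient: €205. OOP to date €986.50.

€205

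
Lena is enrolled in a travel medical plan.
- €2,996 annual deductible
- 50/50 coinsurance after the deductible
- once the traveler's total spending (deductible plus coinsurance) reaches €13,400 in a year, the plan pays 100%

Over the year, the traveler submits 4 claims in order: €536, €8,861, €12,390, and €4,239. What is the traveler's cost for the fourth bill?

Claim 1 — €536: entire amount goes to the deductible. Traveler owes €536 (running OOP €536).
Claim 2 — €8,861: €2,460 to deductible, leaving €6,401; 50% of €6,401 = €3,200.50. Traveler pays €5,660.50; OOP now €6,196.50.
Claim 3 — €12,390: deductible already satisfied, so traveler's share is 50% × €12,390 = €6,195. Traveler pays €6,195; OOP now €12,391.50.
Claim 4 — €4,239: 50% coinsurance on €4,239 = €2,119.50. OOP would hit €14,511 > €13,400, so the cap limits the traveler to €13,400 − €12,391.50 = €1,008.50.

€1,008.50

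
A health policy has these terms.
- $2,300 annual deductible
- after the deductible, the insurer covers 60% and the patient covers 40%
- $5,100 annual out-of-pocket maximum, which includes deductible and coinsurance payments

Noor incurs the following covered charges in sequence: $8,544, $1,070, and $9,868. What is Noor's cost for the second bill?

#1 ($8,544): $2,300 finishes the deductible; $6,244 goes to coinsurance; 40% of $6,244 = $2,497.60. Cost to patient: $4,797.60. OOP to date $4,797.60.
#2 ($1,070): deductible met; 40% of $1,070 = $428. OOP would hit $5,225.60 > $5,100, so the cap limits the patient to $5,100 − $4,797.60 = $302.40.

$302.40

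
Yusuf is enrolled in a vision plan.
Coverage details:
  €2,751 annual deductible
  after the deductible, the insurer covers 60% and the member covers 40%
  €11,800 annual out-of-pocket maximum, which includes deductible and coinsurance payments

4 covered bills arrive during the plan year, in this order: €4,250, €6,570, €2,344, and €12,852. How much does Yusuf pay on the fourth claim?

€4,883.80

Claim 1 (€4,250): €2,751 finishes the deductible; €1,499 goes to coinsurance; member's 40% is €599.60. Member pays €3,350.60; OOP now €3,350.60.
Claim 2 (€6,570): deductible met; 40% of €6,570 = €2,628. Member owes €2,628 (running OOP €5,978.60).
Claim 3 (€2,344): deductible met; 40% of €2,344 = €937.60. Cost to member: €937.60. OOP to date €6,916.20.
Claim 4 (€12,852): deductible already satisfied, so member's share is 40% × €12,852 = €5,140.80. That would push OOP to €12,057, over the €11,800 cap, so member pays €11,800 − €6,916.20 = €4,883.80.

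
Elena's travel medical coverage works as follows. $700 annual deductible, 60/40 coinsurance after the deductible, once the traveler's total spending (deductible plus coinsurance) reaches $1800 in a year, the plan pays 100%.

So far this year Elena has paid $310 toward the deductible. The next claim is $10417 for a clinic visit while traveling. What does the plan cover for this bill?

$8927

Deductible still to meet: $700 − $310 = $390.
The remaining $10027 (= $10417 − $390) moves to coinsurance.
40% of $10027 = $4010.80 falls to the traveler.
Traveler responsibility before any cap: $390 + $4010.80 = $4400.80.
Adding $4400.80 to the $310 already spent would give $4710.80, which exceeds the $1800 cap; the traveler pays just $1800 − $310 = $1490.
The plan picks up $10417 − $1490 = $8927.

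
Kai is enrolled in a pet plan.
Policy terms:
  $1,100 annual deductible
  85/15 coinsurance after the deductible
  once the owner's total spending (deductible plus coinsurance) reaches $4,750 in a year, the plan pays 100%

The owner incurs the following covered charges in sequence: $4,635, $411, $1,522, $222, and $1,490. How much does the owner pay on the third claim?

$228.30

Claim 1 ($4,635): deductible takes $1,100, $3,535 remains; 15% of $3,535 = $530.25. Cost to owner: $1,630.25. OOP to date $1,630.25.
Claim 2 ($411): 15% coinsurance on $411 = $61.65. Cost to owner: $61.65. OOP to date $1,691.90.
Claim 3 ($1,522): 15% coinsurance on $1,522 = $228.30. Owner owes $228.30 (running OOP $1,920.20).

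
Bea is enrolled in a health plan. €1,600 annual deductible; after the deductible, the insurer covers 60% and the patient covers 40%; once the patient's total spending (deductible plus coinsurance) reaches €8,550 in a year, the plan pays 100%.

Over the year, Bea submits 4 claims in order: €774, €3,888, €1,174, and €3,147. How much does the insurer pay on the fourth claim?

Bill 1, €774: all of it applies to the deductible. Patient pays €774; OOP now €774. Plan pays €774 − €774 = €0.
Bill 2, €3,888: €826 finishes the deductible; €3,062 goes to coinsurance; coinsurance €3,062 × 40% = €1,224.80. Patient pays €2,050.80; OOP now €2,824.80. Insurer: €3,888 − €2,050.80 = €1,837.20.
Bill 3, €1,174: 40% coinsurance on €1,174 = €469.60. Patient owes €469.60 (running OOP €3,294.40). Plan pays €1,174 − €469.60 = €704.40.
Bill 4, €3,147: deductible met; 40% of €3,147 = €1,258.80. Patient owes €1,258.80 (running OOP €4,553.20). Insurer: €3,147 − €1,258.80 = €1,888.20.

€1,888.20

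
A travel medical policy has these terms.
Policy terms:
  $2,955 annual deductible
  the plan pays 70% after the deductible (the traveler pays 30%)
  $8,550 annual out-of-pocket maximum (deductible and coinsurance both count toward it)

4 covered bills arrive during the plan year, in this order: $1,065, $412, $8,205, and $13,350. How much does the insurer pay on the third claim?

$4,708.90

#1 ($1,065): entire amount goes to the deductible. Traveler owes $1,065 (running OOP $1,065). Plan pays $1,065 − $1,065 = $0.
#2 ($412): all of it applies to the deductible. Cost to traveler: $412. OOP to date $1,477. Insurer: $412 − $412 = $0.
#3 ($8,205): $1,478 finishes the deductible; $6,727 goes to coinsurance; traveler's 30% is $2,018.10. Traveler pays $3,496.10; OOP now $4,973.10. Plan pays $8,205 − $3,496.10 = $4,708.90.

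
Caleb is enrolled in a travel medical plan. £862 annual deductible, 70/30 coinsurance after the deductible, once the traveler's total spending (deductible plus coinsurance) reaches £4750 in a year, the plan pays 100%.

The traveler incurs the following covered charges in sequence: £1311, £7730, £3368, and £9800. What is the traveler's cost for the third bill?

Claim 1 (£1311): deductible takes £862, £449 remains; 30% of £449 = £134.70. Traveler pays £996.70; OOP now £996.70.
Claim 2 (£7730): deductible met; 30% of £7730 = £2319. Cost to traveler: £2319. OOP to date £3315.70.
Claim 3 (£3368): 30% coinsurance on £3368 = £1010.40. Traveler owes £1010.40 (running OOP £4326.10).

£1010.40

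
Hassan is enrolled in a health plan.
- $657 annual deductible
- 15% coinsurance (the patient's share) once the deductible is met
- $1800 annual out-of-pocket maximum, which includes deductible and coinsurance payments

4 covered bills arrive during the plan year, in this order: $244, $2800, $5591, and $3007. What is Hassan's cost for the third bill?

#1 ($244): fully absorbed by the deductible. Cost to patient: $244. OOP to date $244.
#2 ($2800): $413 finishes the deductible; $2387 goes to coinsurance; patient's 15% is $358.05. Patient owes $771.05 (running OOP $1015.05).
#3 ($5591): deductible already satisfied, so patient's share is 15% × $5591 = $838.65. That would push OOP to $1853.70, over the $1800 cap, so patient pays $1800 − $1015.05 = $784.95.

$784.95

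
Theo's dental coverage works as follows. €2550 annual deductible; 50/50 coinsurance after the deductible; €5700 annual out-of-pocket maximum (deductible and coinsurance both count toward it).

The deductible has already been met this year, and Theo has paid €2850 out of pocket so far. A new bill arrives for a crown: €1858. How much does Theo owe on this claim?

With the deductible met, the entire €1858 is subject to coinsurance.
Coinsurance: €1858 × 50% = €929.
Cumulative spending €2850 + €929 = €3779 stays under the €5700 maximum.

€929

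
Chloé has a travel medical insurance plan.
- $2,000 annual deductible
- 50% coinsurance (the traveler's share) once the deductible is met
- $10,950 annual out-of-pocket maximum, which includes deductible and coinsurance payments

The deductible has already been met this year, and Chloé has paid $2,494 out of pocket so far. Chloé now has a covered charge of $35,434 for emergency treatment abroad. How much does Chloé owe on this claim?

$8,456

With the deductible met, the entire $35,434 is subject to coinsurance.
Traveler's 50% share of $35,434 is $17,717.
Adding $17,717 to the $2,494 already spent would give $20,211, which exceeds the $10,950 cap; the traveler pays just $10,950 − $2,494 = $8,456.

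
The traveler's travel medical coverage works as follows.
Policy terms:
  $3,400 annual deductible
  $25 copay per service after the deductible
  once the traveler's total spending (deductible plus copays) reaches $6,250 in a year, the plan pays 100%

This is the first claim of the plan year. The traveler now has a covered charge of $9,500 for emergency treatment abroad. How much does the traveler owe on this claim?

$3,425

The full $3,400 deductible is still open; $3,400 of this bill applies to it.
That leaves $9,500 − $3,400 = $6,100 for the copay.
Copay on this service: $25.
So the traveler owes $3,400 + $25 = $3,425 before any cap.
Total out-of-pocket so far would be $0 + $3,425 = $3,425, below the $6,250 cap — no reduction.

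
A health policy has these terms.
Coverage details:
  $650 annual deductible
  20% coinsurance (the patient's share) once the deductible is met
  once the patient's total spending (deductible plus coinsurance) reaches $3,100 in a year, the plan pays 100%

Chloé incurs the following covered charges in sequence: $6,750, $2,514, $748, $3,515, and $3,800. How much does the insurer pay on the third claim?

Claim 1 ($6,750): $650 finishes the deductible; $6,100 goes to coinsurance; coinsurance $6,100 × 20% = $1,220. Patient pays $1,870; OOP now $1,870. Plan pays $6,750 − $1,870 = $4,880.
Claim 2 ($2,514): deductible met; 20% of $2,514 = $502.80. Patient owes $502.80 (running OOP $2,372.80). Insurer: $2,514 − $502.80 = $2,011.20.
Claim 3 ($748): 20% coinsurance on $748 = $149.60. Patient pays $149.60; OOP now $2,522.40. Plan pays $748 − $149.60 = $598.40.

$598.40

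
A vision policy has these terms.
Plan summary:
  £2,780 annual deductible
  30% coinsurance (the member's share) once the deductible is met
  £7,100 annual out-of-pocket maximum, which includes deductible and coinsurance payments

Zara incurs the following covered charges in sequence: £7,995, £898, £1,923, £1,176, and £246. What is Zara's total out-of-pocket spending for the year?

£5,617.40

Claim 1 (£7,995): £2,780 finishes the deductible; £5,215 goes to coinsurance; coinsurance £5,215 × 30% = £1,564.50. Cost to member: £4,344.50. OOP to date £4,344.50.
Claim 2 (£898): deductible already satisfied, so member's share is 30% × £898 = £269.40. Cost to member: £269.40. OOP to date £4,613.90.
Claim 3 (£1,923): 30% coinsurance on £1,923 = £576.90. Member owes £576.90 (running OOP £5,190.80).
Claim 4 (£1,176): 30% coinsurance on £1,176 = £352.80. Member owes £352.80 (running OOP £5,543.60).
Claim 5 (£246): deductible met; 30% of £246 = £73.80. Member pays £73.80; OOP now £5,617.40.
Summing the member's payments: £4,344.50 + £269.40 + £576.90 + £352.80 + £73.80 = £5,617.40.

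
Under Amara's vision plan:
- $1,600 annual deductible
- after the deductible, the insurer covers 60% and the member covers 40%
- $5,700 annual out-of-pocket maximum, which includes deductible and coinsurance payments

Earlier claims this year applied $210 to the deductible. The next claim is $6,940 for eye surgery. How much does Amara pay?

$3,610

$210 of the $1,600 deductible is already met, leaving $1,390.
That leaves $6,940 − $1,390 = $5,550 for coinsurance.
Member's 40% share of $5,550 is $2,220.
So the member owes $1,390 + $2,220 = $3,610 before any cap.
Year-to-date out-of-pocket becomes $210 + $3,610 = $3,820, still under the $5,700 maximum, so no cap applies.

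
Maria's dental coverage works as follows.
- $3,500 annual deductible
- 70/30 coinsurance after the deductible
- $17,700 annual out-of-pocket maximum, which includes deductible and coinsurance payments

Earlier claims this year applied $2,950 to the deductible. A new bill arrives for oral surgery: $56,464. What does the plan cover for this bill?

$41,714

Deductible still to meet: $3,500 − $2,950 = $550.
The remaining $55,914 (= $56,464 − $550) moves to coinsurance.
30% of $55,914 = $16,774.20 falls to the patient.
So the patient owes $550 + $16,774.20 = $17,324.20 before any cap.
Year-to-date out-of-pocket would reach $2,950 + $17,324.20 = $20,274.20, above the $17,700 maximum, so the patient pays only $17,700 − $2,950 = $14,750.
The insurer covers the remainder: $56,464 − $14,750 = $41,714.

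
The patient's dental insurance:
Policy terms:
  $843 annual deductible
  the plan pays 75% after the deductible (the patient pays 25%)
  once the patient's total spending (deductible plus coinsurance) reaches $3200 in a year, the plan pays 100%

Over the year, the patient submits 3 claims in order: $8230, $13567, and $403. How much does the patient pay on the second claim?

$510.25

Claim 1 — $8230: $843 to deductible, leaving $7387; patient's 25% is $1846.75. Cost to patient: $2689.75. OOP to date $2689.75.
Claim 2 — $13567: 25% coinsurance on $13567 = $3391.75. OOP would hit $6081.50 > $3200, so the cap limits the patient to $3200 − $2689.75 = $510.25.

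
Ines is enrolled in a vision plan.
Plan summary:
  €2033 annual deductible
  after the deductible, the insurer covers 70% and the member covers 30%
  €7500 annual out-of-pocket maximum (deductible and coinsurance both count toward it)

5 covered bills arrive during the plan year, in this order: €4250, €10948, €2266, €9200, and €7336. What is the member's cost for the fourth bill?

Claim 1 (€4250): deductible takes €2033, €2217 remains; member's 30% is €665.10. Cost to member: €2698.10. OOP to date €2698.10.
Claim 2 (€10948): 30% coinsurance on €10948 = €3284.40. Member owes €3284.40 (running OOP €5982.50).
Claim 3 (€2266): 30% coinsurance on €2266 = €679.80. Member pays €679.80; OOP now €6662.30.
Claim 4 (€9200): deductible met; 30% of €9200 = €2760. OOP would hit €9422.30 > €7500, so the cap limits the member to €7500 − €6662.30 = €837.70.

€837.70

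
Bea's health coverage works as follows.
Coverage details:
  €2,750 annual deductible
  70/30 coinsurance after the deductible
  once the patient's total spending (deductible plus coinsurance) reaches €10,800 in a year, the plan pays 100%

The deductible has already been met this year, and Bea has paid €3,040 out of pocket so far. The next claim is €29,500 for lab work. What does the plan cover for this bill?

With the deductible met, the entire €29,500 is subject to coinsurance.
Coinsurance: €29,500 × 30% = €8,850.
That would bring total out-of-pocket to €11,890, past the €10,800 cap. The patient is capped at €10,800 − €3,040 = €7,760 on this claim.
The plan picks up €29,500 − €7,760 = €21,740.

€21,740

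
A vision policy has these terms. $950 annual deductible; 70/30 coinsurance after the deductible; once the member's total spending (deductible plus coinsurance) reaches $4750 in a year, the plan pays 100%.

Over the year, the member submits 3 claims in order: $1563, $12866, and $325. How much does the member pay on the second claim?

$3616.10

Claim 1 — $1563: $950 to deductible, leaving $613; coinsurance $613 × 30% = $183.90. Cost to member: $1133.90. OOP to date $1133.90.
Claim 2 — $12866: 30% coinsurance on $12866 = $3859.80. OOP would hit $4993.70 > $4750, so the cap limits the member to $4750 − $1133.90 = $3616.10.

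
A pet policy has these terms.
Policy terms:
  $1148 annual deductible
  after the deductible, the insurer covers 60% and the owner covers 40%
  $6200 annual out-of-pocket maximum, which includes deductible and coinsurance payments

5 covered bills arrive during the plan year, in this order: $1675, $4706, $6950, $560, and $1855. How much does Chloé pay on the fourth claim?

Claim 1 ($1675): $1148 finishes the deductible; $527 goes to coinsurance; 40% of $527 = $210.80. Owner owes $1358.80 (running OOP $1358.80).
Claim 2 ($4706): 40% coinsurance on $4706 = $1882.40. Owner owes $1882.40 (running OOP $3241.20).
Claim 3 ($6950): deductible already satisfied, so owner's share is 40% × $6950 = $2780. Cost to owner: $2780. OOP to date $6021.20.
Claim 4 ($560): 40% coinsurance on $560 = $224. That would push OOP to $6245.20, over the $6200 cap, so owner pays $6200 − $6021.20 = $178.80.

$178.80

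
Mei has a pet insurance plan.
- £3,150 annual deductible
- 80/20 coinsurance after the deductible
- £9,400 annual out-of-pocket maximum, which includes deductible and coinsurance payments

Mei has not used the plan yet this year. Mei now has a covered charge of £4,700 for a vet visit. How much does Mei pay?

Deductible not yet touched, so the first £3,150 of the bill goes to the deductible.
After the £3,150 deductible portion, £4,700 − £3,150 = £1,550 is subject to coinsurance.
20% of £1,550 = £310 falls to the owner.
Owner responsibility before any cap: £3,150 + £310 = £3,460.
Year-to-date out-of-pocket becomes £0 + £3,460 = £3,460, still under the £9,400 maximum, so no cap applies.

£3,460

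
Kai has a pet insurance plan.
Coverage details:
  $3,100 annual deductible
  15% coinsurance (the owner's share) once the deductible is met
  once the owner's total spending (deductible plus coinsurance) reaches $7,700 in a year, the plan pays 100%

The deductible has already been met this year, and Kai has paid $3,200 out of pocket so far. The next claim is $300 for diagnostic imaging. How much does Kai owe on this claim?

$45

The deductible is already satisfied, so the full bill goes to coinsurance.
Owner's 15% share of $300 is $45.
Total out-of-pocket so far would be $3,200 + $45 = $3,245, below the $7,700 cap — no reduction.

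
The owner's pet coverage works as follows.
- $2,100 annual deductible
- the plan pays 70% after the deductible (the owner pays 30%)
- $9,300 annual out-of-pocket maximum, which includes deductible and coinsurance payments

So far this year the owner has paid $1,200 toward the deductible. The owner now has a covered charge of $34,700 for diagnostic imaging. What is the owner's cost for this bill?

$8,100

Deductible still to meet: $2,100 − $1,200 = $900.
That leaves $34,700 − $900 = $33,800 for coinsurance.
Coinsurance: $33,800 × 30% = $10,140.
Owner responsibility before any cap: $900 + $10,140 = $11,040.
Adding $11,040 to the $1,200 already spent would give $12,240, which exceeds the $9,300 cap; the owner pays just $9,300 − $1,200 = $8,100.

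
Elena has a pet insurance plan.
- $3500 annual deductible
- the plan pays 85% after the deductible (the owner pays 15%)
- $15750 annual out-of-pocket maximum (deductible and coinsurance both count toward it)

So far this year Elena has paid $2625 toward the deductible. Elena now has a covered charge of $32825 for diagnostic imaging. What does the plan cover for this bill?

$2625 of the $3500 deductible is already met, leaving $875.
That leaves $32825 − $875 = $31950 for coinsurance.
Owner's 15% share of $31950 is $4792.50.
So the owner owes $875 + $4792.50 = $5667.50 before any cap.
Total out-of-pocket so far would be $2625 + $5667.50 = $8292.50, below the $15750 cap — no reduction.
The insurer covers the remainder: $32825 − $5667.50 = $27157.50.

$27157.50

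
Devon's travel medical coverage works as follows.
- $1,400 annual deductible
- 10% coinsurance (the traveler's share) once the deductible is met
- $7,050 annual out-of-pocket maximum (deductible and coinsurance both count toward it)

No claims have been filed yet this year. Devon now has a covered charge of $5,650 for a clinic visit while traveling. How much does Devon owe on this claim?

$1,825

The full $1,400 deductible is still open; $1,400 of this bill applies to it.
The remaining $4,250 (= $5,650 − $1,400) moves to coinsurance.
Traveler's 10% share of $4,250 is $425.
Traveler responsibility before any cap: $1,400 + $425 = $1,825.
Cumulative spending $0 + $1,825 = $1,825 stays under the $7,050 maximum.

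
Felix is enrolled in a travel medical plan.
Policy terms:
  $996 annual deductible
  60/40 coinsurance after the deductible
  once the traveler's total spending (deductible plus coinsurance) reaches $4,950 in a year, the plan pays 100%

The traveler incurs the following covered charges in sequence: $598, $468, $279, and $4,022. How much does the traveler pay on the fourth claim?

Bill 1, $598: entire amount goes to the deductible. Traveler pays $598; OOP now $598.
Bill 2, $468: $398 to deductible, leaving $70; 40% of $70 = $28. Traveler owes $426 (running OOP $1,024).
Bill 3, $279: 40% coinsurance on $279 = $111.60. Cost to traveler: $111.60. OOP to date $1,135.60.
Bill 4, $4,022: deductible already satisfied, so traveler's share is 40% × $4,022 = $1,608.80. Traveler pays $1,608.80; OOP now $2,744.40.

$1,608.80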